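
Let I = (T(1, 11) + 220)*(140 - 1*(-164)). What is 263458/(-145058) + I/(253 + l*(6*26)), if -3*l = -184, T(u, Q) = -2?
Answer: 57589039/11677169 ≈ 4.9318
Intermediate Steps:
l = 184/3 (l = -⅓*(-184) = 184/3 ≈ 61.333)
I = 66272 (I = (-2 + 220)*(140 - 1*(-164)) = 218*(140 + 164) = 218*304 = 66272)
263458/(-145058) + I/(253 + l*(6*26)) = 263458/(-145058) + 66272/(253 + 184*(6*26)/3) = 263458*(-1/145058) + 66272/(253 + (184/3)*156) = -131729/72529 + 66272/(253 + 9568) = -131729/72529 + 66272/9821 = 57589039/11677169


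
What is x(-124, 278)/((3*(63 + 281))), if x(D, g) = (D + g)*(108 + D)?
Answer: -308/129 ≈ -2.3876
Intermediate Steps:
x(D, g) = (108 + D)*(D + g)
x(-124, 278)/((3*(63 + 281))) = ((-124)² + 108*(-124) + 108*278 - 124*278)/((3*(63 + 281))) = (15376 - 13392 + 30024 - 34472)/((3*344)) = -2464/1032 = -2464*1/1032 = -308/129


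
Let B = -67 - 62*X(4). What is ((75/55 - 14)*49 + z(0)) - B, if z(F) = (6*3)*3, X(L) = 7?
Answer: -706/11 ≈ -64.182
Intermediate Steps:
z(F) = 54 (z(F) = 18*3 = 54)
B = -501 (B = -67 - 62*7 = -67 - 434 = -501)
((75/55 - 14)*49 + z(0)) - B = ((75/55 - 14)*49 + 54) - 1*(-501) = ((75*(1/55) - 14)*49 + 54) + 501 = ((15/11 - 14)*49 + 54) + 501 = (-139/11*49 + 54) + 501 = (-6811/11 + 54) + 501 = -6217/11 + 501 = -706/11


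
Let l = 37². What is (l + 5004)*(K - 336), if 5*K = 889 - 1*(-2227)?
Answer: 9151628/5 ≈ 1.8303e+6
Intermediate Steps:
K = 3116/5 (K = (889 - 1*(-2227))/5 = (889 + 2227)/5 = (⅕)*3116 = 3116/5 ≈ 623.20)
l = 1369
(l + 5004)*(K - 336) = (1369 + 5004)*(3116/5 - 336) = 6373*(1436/5) = 9151628/5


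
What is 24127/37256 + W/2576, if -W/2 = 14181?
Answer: -31078235/2999108 ≈ -10.362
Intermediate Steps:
W = -28362 (W = -2*14181 = -28362)
24127/37256 + W/2576 = 24127/37256 - 28362/2576 = 24127*(1/37256) - 28362*1/2576 = 24127/37256 - 14181/1288 = -31078235/2999108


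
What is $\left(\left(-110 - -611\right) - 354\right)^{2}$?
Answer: $21609$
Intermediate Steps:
$\left(\left(-110 - -611\right) - 354\right)^{2} = \left(\left(-110 + 611\right) - 354\right)^{2} = \left(501 - 354\right)^{2} = 147^{2} = 21609$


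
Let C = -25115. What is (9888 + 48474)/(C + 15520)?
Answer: -58362/9595 ≈ -6.0825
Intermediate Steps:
(9888 + 48474)/(C + 15520) = (9888 + 48474)/(-25115 + 15520) = 58362/(-9595) = 58362*(-1/9595) = -58362/9595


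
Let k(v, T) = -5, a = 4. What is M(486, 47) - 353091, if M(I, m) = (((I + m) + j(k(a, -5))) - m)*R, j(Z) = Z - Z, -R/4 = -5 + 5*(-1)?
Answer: -333651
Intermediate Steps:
R = 40 (R = -4*(-5 + 5*(-1)) = -4*(-5 - 5) = -4*(-10) = 40)
j(Z) = 0
M(I, m) = 40*I (M(I, m) = (((I + m) + 0) - m)*40 = ((I + m) - m)*40 = I*40 = 40*I)
M(486, 47) - 353091 = 40*486 - 353091 = 19440 - 353091 = -333651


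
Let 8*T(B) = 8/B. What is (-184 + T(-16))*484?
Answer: -356345/4 ≈ -89086.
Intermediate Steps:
T(B) = 1/B (T(B) = (8/B)/8 = 1/B)
(-184 + T(-16))*484 = (-184 + 1/(-16))*484 = (-184 - 1/16)*484 = -2945/16*484 = -356345/4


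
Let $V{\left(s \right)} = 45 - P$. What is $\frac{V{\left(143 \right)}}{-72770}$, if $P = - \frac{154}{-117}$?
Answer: $- \frac{269}{448110} \approx -0.0006003$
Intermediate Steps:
$P = \frac{154}{117}$ ($P = \left(-154\right) \left(- \frac{1}{117}\right) = \frac{154}{117} \approx 1.3162$)
$V{\left(s \right)} = \frac{5111}{117}$ ($V{\left(s \right)} = 45 - \frac{154}{117} = \frac{5111}{117}$)
$\frac{V{\left(143 \right)}}{-72770} = \frac{5111}{117 \left(-72770\right)} = \frac{5111}{117} \left(- \frac{1}{72770}\right) = - \frac{269}{448110}$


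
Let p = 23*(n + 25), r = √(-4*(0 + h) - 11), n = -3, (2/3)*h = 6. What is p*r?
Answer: 506*I*√47 ≈ 3469.0*I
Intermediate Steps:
h = 9 (h = (3/2)*6 = 9)
r = I*√47 (r = √(-4*(0 + 9) - 11) = √(-4*9 - 11) = √(-36 - 11) = √(-47) = I*√47 ≈ 6.8557*I)
p = 506 (p = 23*(-3 + 25) = 23*22 = 506)
p*r = 506*(I*√47) = 506*I*√47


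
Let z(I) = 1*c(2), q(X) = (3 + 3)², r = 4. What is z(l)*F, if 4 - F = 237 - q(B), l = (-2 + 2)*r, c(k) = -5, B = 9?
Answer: 985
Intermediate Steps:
q(X) = 36 (q(X) = 6² = 36)
l = 0 (l = (-2 + 2)*4 = 0*4 = 0)
F = -197 (F = 4 - (237 - 1*36) = 4 - (237 - 36) = 4 - 1*201 = 4 - 201 = -197)
z(I) = -5 (z(I) = 1*(-5) = -5)
z(l)*F = -5*(-197) = 985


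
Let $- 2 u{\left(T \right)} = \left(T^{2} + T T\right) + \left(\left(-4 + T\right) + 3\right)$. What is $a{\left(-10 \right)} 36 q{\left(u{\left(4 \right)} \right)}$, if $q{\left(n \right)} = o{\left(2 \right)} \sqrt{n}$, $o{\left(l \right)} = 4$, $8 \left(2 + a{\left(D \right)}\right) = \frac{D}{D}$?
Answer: $- 135 i \sqrt{70} \approx - 1129.5 i$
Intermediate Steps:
$a{\left(D \right)} = - \frac{15}{8}$ ($a{\left(D \right)} = -2 + \frac{D \frac{1}{D}}{8} = -2 + \frac{1}{8} \cdot 1 = -2 + \frac{1}{8} = - \frac{15}{8}$)
$u{\left(T \right)} = \frac{1}{2} - T^{2} - \frac{T}{2}$ ($u{\left(T \right)} = - \frac{\left(T^{2} + T T\right) + \left(\left(-4 + T\right) + 3\right)}{2} = - \frac{\left(T^{2} + T^{2}\right) + \left(-1 + T\right)}{2} = - \frac{2 T^{2} + \left(-1 + T\right)}{2} = - \frac{-1 + T + 2 T^{2}}{2} = \frac{1}{2} - T^{2} - \frac{T}{2}$)
$q{\left(n \right)} = 4 \sqrt{n}$
$a{\left(-10 \right)} 36 q{\left(u{\left(4 \right)} \right)} = \left(- \frac{15}{8}\right) 36 \cdot 4 \sqrt{\frac{1}{2} - 4^{2} - 2} = - \frac{135 \cdot 4 \sqrt{\frac{1}{2} - 16 - 2}}{2} = - \frac{135 \cdot 4 \sqrt{- \frac{35}{2}}}{2} = - \frac{135 \cdot 4 \frac{i \sqrt{70}}{2}}{2} = - \frac{135 \cdot 2 i \sqrt{70}}{2} = - 135 i \sqrt{70}$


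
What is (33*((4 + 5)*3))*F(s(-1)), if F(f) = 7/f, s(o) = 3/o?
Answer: -2079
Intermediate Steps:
(33*((4 + 5)*3))*F(s(-1)) = (33*((4 + 5)*3))*(7/((3/(-1)))) = (33*(9*3))*(7/((3*(-1)))) = (33*27)*(7/(-3)) = 891*(7*(-1/3)) = 891*(-7/3) = -2079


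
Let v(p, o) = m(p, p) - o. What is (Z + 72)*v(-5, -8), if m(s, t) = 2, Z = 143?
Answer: 2150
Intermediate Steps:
v(p, o) = 2 - o
(Z + 72)*v(-5, -8) = (143 + 72)*(2 - 1*(-8)) = 215*(2 + 8) = 215*10 = 2150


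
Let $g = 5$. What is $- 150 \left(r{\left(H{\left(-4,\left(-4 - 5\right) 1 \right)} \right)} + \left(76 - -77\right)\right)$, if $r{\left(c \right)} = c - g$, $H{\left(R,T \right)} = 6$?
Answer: $-23100$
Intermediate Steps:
$r{\left(c \right)} = -5 + c$ ($r{\left(c \right)} = c - 5 = -5 + c$)
$- 150 \left(r{\left(H{\left(-4,\left(-4 - 5\right) 1 \right)} \right)} + \left(76 - -77\right)\right) = - 150 \left(\left(-5 + 6\right) + \left(76 - -77\right)\right) = - 150 \left(1 + \left(76 + 77\right)\right) = - 150 \left(1 + 153\right) = \left(-150\right) 154 = -23100$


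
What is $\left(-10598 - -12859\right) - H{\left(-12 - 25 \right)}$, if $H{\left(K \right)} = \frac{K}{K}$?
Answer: $2260$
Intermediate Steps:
$H{\left(K \right)} = 1$
$\left(-10598 - -12859\right) - H{\left(-12 - 25 \right)} = \left(-10598 - -12859\right) - 1 = \left(-10598 + 12859\right) - 1 = 2261 - 1 = 2260$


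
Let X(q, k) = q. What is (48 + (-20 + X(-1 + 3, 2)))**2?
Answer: 900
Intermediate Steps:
(48 + (-20 + X(-1 + 3, 2)))**2 = (48 + (-20 + (-1 + 3)))**2 = (48 + (-20 + 2))**2 = (48 - 18)**2 = 30**2 = 900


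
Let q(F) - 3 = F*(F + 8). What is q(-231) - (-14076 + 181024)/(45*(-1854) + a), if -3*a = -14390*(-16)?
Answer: 12377742162/240265 ≈ 51517.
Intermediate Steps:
a = -230240/3 (a = -(-14390)*(-16)/3 = -1/3*230240 = -230240/3 ≈ -76747.)
q(F) = 3 + F*(8 + F) (q(F) = 3 + F*(F + 8) = 3 + F*(8 + F))
q(-231) - (-14076 + 181024)/(45*(-1854) + a) = (3 + (-231)**2 + 8*(-231)) - (-14076 + 181024)/(45*(-1854) - 230240/3) = (3 + 53361 - 1848) - 166948/(-83430 - 230240/3) = 51516 - 166948/(-480530/3) = 51516 - 166948*(-3)/480530 = 51516 - 1*(-250422/240265) = 51516 + 250422/240265 = 12377742162/240265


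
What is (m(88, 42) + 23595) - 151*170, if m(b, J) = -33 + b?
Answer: -2020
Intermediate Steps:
(m(88, 42) + 23595) - 151*170 = ((-33 + 88) + 23595) - 151*170 = (55 + 23595) - 25670 = 23650 - 25670 = -2020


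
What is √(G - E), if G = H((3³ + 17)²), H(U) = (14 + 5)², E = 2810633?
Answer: 4*I*√175642 ≈ 1676.4*I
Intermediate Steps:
H(U) = 361 (H(U) = 19² = 361)
G = 361
√(G - E) = √(361 - 1*2810633) = √(361 - 2810633) = √(-2810272) = 4*I*√175642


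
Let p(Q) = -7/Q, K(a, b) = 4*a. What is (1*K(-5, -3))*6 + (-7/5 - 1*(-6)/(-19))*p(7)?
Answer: -11237/95 ≈ -118.28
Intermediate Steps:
(1*K(-5, -3))*6 + (-7/5 - 1*(-6)/(-19))*p(7) = (1*(4*(-5)))*6 + (-7/5 - 1*(-6)/(-19))*(-7/7) = (1*(-20))*6 + (-7*⅕ + 6*(-1/19))*(-7*⅐) = -20*6 + (-7/5 - 6/19)*(-1) = -120 - 163/95*(-1) = -120 + 163/95 = -11237/95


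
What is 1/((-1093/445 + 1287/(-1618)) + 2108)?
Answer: 720010/1515439891 ≈ 0.00047512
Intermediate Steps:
1/((-1093/445 + 1287/(-1618)) + 2108) = 1/((-1093*1/445 + 1287*(-1/1618)) + 2108) = 1/((-1093/445 - 1287/1618) + 2108) = 1/(-2341189/720010 + 2108) = 1/(1515439891/720010) = 720010/1515439891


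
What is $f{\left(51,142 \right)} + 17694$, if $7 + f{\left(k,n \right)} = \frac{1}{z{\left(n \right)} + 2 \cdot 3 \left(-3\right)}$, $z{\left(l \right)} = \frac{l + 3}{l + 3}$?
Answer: $\frac{300678}{17} \approx 17687.0$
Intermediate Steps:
$z{\left(l \right)} = 1$ ($z{\left(l \right)} = \frac{3 + l}{3 + l} = 1$)
$f{\left(k,n \right)} = - \frac{120}{17}$ ($f{\left(k,n \right)} = -7 + \frac{1}{1 + 2 \cdot 3 \left(-3\right)} = -7 + \frac{1}{1 + 6 \left(-3\right)} = -7 + \frac{1}{1 - 18} = -7 + \frac{1}{-17} = -7 - \frac{1}{17} = - \frac{120}{17}$)
$f{\left(51,142 \right)} + 17694 = - \frac{120}{17} + 17694 = \frac{300678}{17}$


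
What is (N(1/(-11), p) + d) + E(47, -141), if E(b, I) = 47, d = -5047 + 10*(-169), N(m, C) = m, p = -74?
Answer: -73591/11 ≈ -6690.1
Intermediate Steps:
d = -6737 (d = -5047 - 1690 = -6737)
(N(1/(-11), p) + d) + E(47, -141) = (1/(-11) - 6737) + 47 = (-1/11 - 6737) + 47 = -74108/11 + 47 = -73591/11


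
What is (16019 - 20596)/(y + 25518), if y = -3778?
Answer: -4577/21740 ≈ -0.21053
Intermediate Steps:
(16019 - 20596)/(y + 25518) = (16019 - 20596)/(-3778 + 25518) = -4577/21740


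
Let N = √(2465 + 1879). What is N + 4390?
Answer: 4390 + 2*√1086 ≈ 4455.9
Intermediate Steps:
N = 2*√1086 (N = √4344 = 2*√1086 ≈ 65.909)
N + 4390 = 2*√1086 + 4390 = 4390 + 2*√1086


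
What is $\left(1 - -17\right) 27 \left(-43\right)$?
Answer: $-20898$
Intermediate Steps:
$\left(1 - -17\right) 27 \left(-43\right) = \left(1 + 17\right) 27 \left(-43\right) = 18 \cdot 27 \left(-43\right) = 486 \left(-43\right) = -20898$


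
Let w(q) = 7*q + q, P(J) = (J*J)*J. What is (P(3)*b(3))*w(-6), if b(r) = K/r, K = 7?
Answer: -3024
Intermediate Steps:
P(J) = J**3 (P(J) = J**2*J = J**3)
b(r) = 7/r
w(q) = 8*q
(P(3)*b(3))*w(-6) = (3**3*(7/3))*(8*(-6)) = (27*(7*(1/3)))*(-48) = (27*(7/3))*(-48) = 63*(-48) = -3024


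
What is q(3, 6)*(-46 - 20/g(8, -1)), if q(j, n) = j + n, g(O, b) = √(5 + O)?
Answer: -414 - 180*√13/13 ≈ -463.92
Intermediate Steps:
q(3, 6)*(-46 - 20/g(8, -1)) = (3 + 6)*(-46 - 20/√(5 + 8)) = 9*(-46 - 20*√13/13) = -414 - 180*√13/13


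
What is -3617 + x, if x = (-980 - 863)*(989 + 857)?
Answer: -3405795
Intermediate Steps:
x = -3402178 (x = -1843*1846 = -3402178)
-3617 + x = -3617 - 3402178 = -3405795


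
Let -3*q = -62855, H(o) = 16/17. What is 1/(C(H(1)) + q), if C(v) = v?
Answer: 51/1068583 ≈ 4.7727e-5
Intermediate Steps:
H(o) = 16/17 (H(o) = 16*(1/17) = 16/17)
q = 62855/3 (q = -⅓*(-62855) = 62855/3 ≈ 20952.)
1/(C(H(1)) + q) = 1/(16/17 + 62855/3) = 1/(1068583/51) = 51/1068583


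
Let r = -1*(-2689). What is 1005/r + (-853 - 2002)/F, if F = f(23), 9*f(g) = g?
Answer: -69070740/61847 ≈ -1116.8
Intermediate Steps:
f(g) = g/9
F = 23/9 (F = (1/9)*23 = 23/9 ≈ 2.5556)
r = 2689
1005/r + (-853 - 2002)/F = 1005/2689 + (-853 - 2002)/(23/9) = 1005*(1/2689) - 2855*9/23 = 1005/2689 - 25695/23 = -69070740/61847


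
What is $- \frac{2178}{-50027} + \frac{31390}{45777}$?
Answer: $\frac{1670049836}{2290085979} \approx 0.72925$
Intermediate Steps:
$- \frac{2178}{-50027} + \frac{31390}{45777} = \left(-2178\right) \left(- \frac{1}{50027}\right) + 31390 \cdot \frac{1}{45777} = \frac{2178}{50027} + \frac{31390}{45777} = \frac{1670049836}{2290085979}$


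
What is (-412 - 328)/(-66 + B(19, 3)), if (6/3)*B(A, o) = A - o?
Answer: 370/29 ≈ 12.759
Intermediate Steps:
B(A, o) = A/2 - o/2 (B(A, o) = (A - o)/2 = A/2 - o/2)
(-412 - 328)/(-66 + B(19, 3)) = (-412 - 328)/(-66 + ((½)*19 - ½*3)) = -740/(-66 + (19/2 - 3/2)) = -740/(-66 + 8) = -740/(-58) = -740*(-1/58) = 370/29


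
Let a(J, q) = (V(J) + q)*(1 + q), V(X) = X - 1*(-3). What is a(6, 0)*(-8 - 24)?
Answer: -288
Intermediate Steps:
V(X) = 3 + X (V(X) = X + 3 = 3 + X)
a(J, q) = (1 + q)*(3 + J + q) (a(J, q) = ((3 + J) + q)*(1 + q) = (3 + J + q)*(1 + q) = (1 + q)*(3 + J + q))
a(6, 0)*(-8 - 24) = (3 + 6 + 0 + 0**2 + 0*(3 + 6))*(-8 - 24) = (3 + 6 + 0 + 0 + 0*9)*(-32) = (3 + 6 + 0 + 0 + 0)*(-32) = 9*(-32) = -288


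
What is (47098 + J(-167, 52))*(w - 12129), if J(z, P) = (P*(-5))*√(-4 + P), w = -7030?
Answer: -902350582 + 19925360*√3 ≈ -8.6784e+8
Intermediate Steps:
J(z, P) = -5*P*√(-4 + P) (J(z, P) = (-5*P)*√(-4 + P) = -5*P*√(-4 + P))
(47098 + J(-167, 52))*(w - 12129) = (47098 - 5*52*√(-4 + 52))*(-7030 - 12129) = (47098 - 5*52*√48)*(-19159) = (47098 - 5*52*4*√3)*(-19159) = (47098 - 1040*√3)*(-19159) = -902350582 + 19925360*√3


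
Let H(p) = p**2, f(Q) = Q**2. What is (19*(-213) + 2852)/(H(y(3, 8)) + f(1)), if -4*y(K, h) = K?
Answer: -3824/5 ≈ -764.80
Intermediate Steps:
y(K, h) = -K/4
(19*(-213) + 2852)/(H(y(3, 8)) + f(1)) = (19*(-213) + 2852)/((-1/4*3)**2 + 1**2) = (-4047 + 2852)/((-3/4)**2 + 1) = -1195/(9/16 + 1) = -1195/25/16 = -1195*16/25 = -3824/5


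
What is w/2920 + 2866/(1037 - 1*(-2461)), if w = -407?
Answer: 3472517/5107080 ≈ 0.67994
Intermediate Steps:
w/2920 + 2866/(1037 - 1*(-2461)) = -407/2920 + 2866/(1037 - 1*(-2461)) = -407*1/2920 + 2866/(1037 + 2461) = -407/2920 + 2866/3498 = -407/2920 + 2866*(1/3498) = -407/2920 + 1433/1749 = 3472517/5107080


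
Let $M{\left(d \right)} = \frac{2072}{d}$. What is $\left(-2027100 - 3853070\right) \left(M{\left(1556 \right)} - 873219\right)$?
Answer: $\frac{1997385983124410}{389} \approx 5.1347 \cdot 10^{12}$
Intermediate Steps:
$\left(-2027100 - 3853070\right) \left(M{\left(1556 \right)} - 873219\right) = \left(-2027100 - 3853070\right) \left(\frac{2072}{1556} - 873219\right) = - 5880170 \left(2072 \cdot \frac{1}{1556} - 873219\right) = - 5880170 \left(\frac{518}{389} - 873219\right) = \left(-5880170\right) \left(- \frac{339681673}{389}\right) = \frac{1997385983124410}{389}$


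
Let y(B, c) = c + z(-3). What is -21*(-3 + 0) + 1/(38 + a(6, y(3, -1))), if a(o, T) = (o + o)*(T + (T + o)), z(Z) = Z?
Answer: 883/14 ≈ 63.071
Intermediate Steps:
y(B, c) = -3 + c (y(B, c) = c - 3 = -3 + c)
a(o, T) = 2*o*(o + 2*T) (a(o, T) = (2*o)*(o + 2*T) = 2*o*(o + 2*T))
-21*(-3 + 0) + 1/(38 + a(6, y(3, -1))) = -21*(-3 + 0) + 1/(38 + 2*6*(6 + 2*(-3 - 1))) = -21*(-3) + 1/(38 + 2*6*(6 + 2*(-4))) = -21*(-3) + 1/(38 + 2*6*(6 - 8)) = 63 + 1/(38 + 2*6*(-2)) = 63 + 1/(38 - 24) = 63 + 1/14 = 883/14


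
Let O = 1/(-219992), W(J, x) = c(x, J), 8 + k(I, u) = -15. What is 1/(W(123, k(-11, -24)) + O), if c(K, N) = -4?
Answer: -219992/879969 ≈ -0.25000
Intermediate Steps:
k(I, u) = -23 (k(I, u) = -8 - 15 = -23)
W(J, x) = -4
O = -1/219992 ≈ -4.5456e-6
1/(W(123, k(-11, -24)) + O) = 1/(-4 - 1/219992) = 1/(-879969/219992) = -219992/879969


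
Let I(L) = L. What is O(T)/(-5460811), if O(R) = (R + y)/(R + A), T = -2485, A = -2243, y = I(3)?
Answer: -1241/12909357204 ≈ -9.6132e-8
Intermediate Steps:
y = 3
O(R) = (3 + R)/(-2243 + R) (O(R) = (R + 3)/(R - 2243) = (3 + R)/(-2243 + R))
O(T)/(-5460811) = ((3 - 2485)/(-2243 - 2485))/(-5460811) = (-2482/(-4728))*(-1/5460811) = -1/4728*(-2482)*(-1/5460811) = (1241/2364)*(-1/5460811) = -1241/12909357204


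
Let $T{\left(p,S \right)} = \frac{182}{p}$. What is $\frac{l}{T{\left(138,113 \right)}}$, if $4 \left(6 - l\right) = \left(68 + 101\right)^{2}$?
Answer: $- \frac{1969053}{364} \approx -5409.5$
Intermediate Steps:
$l = - \frac{28537}{4}$ ($l = 6 - \frac{\left(68 + 101\right)^{2}}{4} = 6 - \frac{169^{2}}{4} = 6 - \frac{28561}{4} = - \frac{28537}{4} \approx -7134.3$)
$\frac{l}{T{\left(138,113 \right)}} = - \frac{28537}{4 \cdot \frac{182}{138}} = - \frac{28537}{4 \cdot 182 \cdot \frac{1}{138}} = - \frac{28537}{4 \cdot \frac{91}{69}} = \left(- \frac{28537}{4}\right) \frac{69}{91} = - \frac{1969053}{364}$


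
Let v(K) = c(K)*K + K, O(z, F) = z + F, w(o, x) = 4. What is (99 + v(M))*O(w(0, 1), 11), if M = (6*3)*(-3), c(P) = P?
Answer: 44415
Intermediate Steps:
O(z, F) = F + z
M = -54 (M = 18*(-3) = -54)
v(K) = K + K² (v(K) = K*K + K = K² + K = K + K²)
(99 + v(M))*O(w(0, 1), 11) = (99 - 54*(1 - 54))*(11 + 4) = (99 - 54*(-53))*15 = (99 + 2862)*15 = 2961*15 = 44415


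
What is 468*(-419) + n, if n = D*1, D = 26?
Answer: -196066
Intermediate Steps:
n = 26 (n = 26*1 = 26)
468*(-419) + n = 468*(-419) + 26 = -196092 + 26 = -196066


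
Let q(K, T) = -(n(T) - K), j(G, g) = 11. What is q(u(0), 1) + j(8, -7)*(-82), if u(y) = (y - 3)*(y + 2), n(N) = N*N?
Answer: -909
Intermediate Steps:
n(N) = N**2
u(y) = (-3 + y)*(2 + y)
q(K, T) = K - T**2 (q(K, T) = -(T**2 - K) = K - T**2)
q(u(0), 1) + j(8, -7)*(-82) = ((-6 + 0**2 - 1*0) - 1*1**2) + 11*(-82) = ((-6 + 0 + 0) - 1*1) - 902 = (-6 - 1) - 902 = -7 - 902 = -909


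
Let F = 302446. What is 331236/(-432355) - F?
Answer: -130764371566/432355 ≈ -3.0245e+5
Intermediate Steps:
331236/(-432355) - F = 331236/(-432355) - 1*302446 = 331236*(-1/432355) - 302446 = -331236/432355 - 302446 = -130764371566/432355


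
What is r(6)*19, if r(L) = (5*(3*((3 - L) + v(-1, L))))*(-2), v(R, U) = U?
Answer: -1710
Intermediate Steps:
r(L) = -90 (r(L) = (5*(3*((3 - L) + L)))*(-2) = (5*(3*3))*(-2) = (5*9)*(-2) = 45*(-2) = -90)
r(6)*19 = -90*19 = -1710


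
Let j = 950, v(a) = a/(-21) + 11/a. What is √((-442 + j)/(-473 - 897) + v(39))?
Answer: 2*I*√17012405865/187005 ≈ 1.395*I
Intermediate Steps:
v(a) = 11/a - a/21 (v(a) = a*(-1/21) + 11/a = -a/21 + 11/a = 11/a - a/21)
√((-442 + j)/(-473 - 897) + v(39)) = √((-442 + 950)/(-473 - 897) + (11/39 - 1/21*39)) = √(508/(-1370) + (11*(1/39) - 13/7)) = √(508*(-1/1370) + (11/39 - 13/7)) = √(-254/685 - 430/273) = √(-363892/187005) = 2*I*√17012405865/187005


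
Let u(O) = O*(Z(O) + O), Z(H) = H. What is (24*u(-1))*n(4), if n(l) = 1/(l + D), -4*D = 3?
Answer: 192/13 ≈ 14.769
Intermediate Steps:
D = -¾ (D = -¼*3 = -¾ ≈ -0.75000)
n(l) = 1/(-¾ + l) (n(l) = 1/(l - ¾) = 1/(-¾ + l))
u(O) = 2*O² (u(O) = O*(O + O) = O*(2*O) = 2*O²)
(24*u(-1))*n(4) = (24*(2*(-1)²))*(4/(-3 + 4*4)) = (24*(2*1))*(4/(-3 + 16)) = (24*2)*(4/13) = 48*(4*(1/13)) = 48*(4/13) = 192/13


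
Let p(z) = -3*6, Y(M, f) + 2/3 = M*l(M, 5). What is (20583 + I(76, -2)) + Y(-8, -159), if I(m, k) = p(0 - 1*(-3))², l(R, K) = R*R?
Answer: 61183/3 ≈ 20394.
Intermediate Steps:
l(R, K) = R²
Y(M, f) = -⅔ + M³ (Y(M, f) = -⅔ + M*M² = -⅔ + M³)
p(z) = -18
I(m, k) = 324 (I(m, k) = (-18)² = 324)
(20583 + I(76, -2)) + Y(-8, -159) = (20583 + 324) + (-⅔ + (-8)³) = 20907 + (-⅔ - 512) = 20907 - 1538/3 = 61183/3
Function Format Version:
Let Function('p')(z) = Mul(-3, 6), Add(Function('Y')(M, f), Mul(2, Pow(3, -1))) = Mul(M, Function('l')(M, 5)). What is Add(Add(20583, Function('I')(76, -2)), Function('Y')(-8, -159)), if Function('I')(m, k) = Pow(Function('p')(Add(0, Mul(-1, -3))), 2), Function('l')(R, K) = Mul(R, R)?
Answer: Rational(61183, 3) ≈ 20394.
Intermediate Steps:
Function('l')(R, K) = Pow(R, 2)
Function('Y')(M, f) = Add(Rational(-2, 3), Pow(M, 3)) (Function('Y')(M, f) = Add(Rational(-2, 3), Mul(M, Pow(M, 2))) = Add(Rational(-2, 3), Pow(M, 3)))
Function('p')(z) = -18
Function('I')(m, k) = 324 (Function('I')(m, k) = Pow(-18, 2) = 324)
Add(Add(20583, Function('I')(76, -2)), Function('Y')(-8, -159)) = Add(Add(20583, 324), Add(Rational(-2, 3), Pow(-8, 3))) = Add(20907, Add(Rational(-2, 3), -512)) = Add(20907, Rational(-1538, 3)) = Rational(61183, 3)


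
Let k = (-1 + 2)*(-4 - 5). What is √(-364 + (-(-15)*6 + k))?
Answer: I*√283 ≈ 16.823*I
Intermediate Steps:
k = -9 (k = 1*(-9) = -9)
√(-364 + (-(-15)*6 + k)) = √(-364 + (-(-15)*6 - 9)) = √(-364 + (-5*(-18) - 9)) = √(-364 + (90 - 9)) = √(-364 + 81) = √(-283) = I*√283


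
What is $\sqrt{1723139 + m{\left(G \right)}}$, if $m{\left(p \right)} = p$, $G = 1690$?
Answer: $\sqrt{1724829} \approx 1313.3$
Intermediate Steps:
$\sqrt{1723139 + m{\left(G \right)}} = \sqrt{1723139 + 1690} = \sqrt{1724829}$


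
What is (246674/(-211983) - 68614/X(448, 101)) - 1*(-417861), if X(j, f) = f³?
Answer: 91263204928356827/218406296883 ≈ 4.1786e+5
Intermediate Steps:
(246674/(-211983) - 68614/X(448, 101)) - 1*(-417861) = (246674/(-211983) - 68614/(101³)) - 1*(-417861) = (246674*(-1/211983) - 68614/1030301) + 417861 = (-246674/211983 - 68614*1/1030301) + 417861 = (-246674/211983 - 68614/1030301) + 417861 = -268693470436/218406296883 + 417861 = 91263204928356827/218406296883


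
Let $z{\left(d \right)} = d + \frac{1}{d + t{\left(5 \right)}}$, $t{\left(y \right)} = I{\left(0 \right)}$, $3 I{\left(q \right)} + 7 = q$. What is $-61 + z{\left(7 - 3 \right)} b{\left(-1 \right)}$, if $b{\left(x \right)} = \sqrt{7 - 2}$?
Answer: $-61 + \frac{23 \sqrt{5}}{5} \approx -50.714$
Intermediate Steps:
$I{\left(q \right)} = - \frac{7}{3} + \frac{q}{3}$
$t{\left(y \right)} = - \frac{7}{3}$ ($t{\left(y \right)} = - \frac{7}{3} + \frac{1}{3} \cdot 0 = - \frac{7}{3} + 0 = - \frac{7}{3}$)
$b{\left(x \right)} = \sqrt{5}$
$z{\left(d \right)} = d + \frac{1}{- \frac{7}{3} + d}$ ($z{\left(d \right)} = d + \frac{1}{d - \frac{7}{3}} = d + \frac{1}{- \frac{7}{3} + d}$)
$-61 + z{\left(7 - 3 \right)} b{\left(-1 \right)} = -61 + \frac{3 - 7 \left(7 - 3\right) + 3 \left(7 - 3\right)^{2}}{-7 + 3 \left(7 - 3\right)} \sqrt{5} = -61 + \frac{3 - 28 + 3 \cdot 4^{2}}{-7 + 3 \cdot 4} \sqrt{5} = -61 + \frac{3 - 28 + 3 \cdot 16}{-7 + 12} \sqrt{5} = -61 + \frac{3 - 28 + 48}{5} \sqrt{5} = -61 + \frac{1}{5} \cdot 23 \sqrt{5} = -61 + \frac{23 \sqrt{5}}{5}$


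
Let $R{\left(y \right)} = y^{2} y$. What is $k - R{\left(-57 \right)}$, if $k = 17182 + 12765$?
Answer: $215140$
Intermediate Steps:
$k = 29947$
$R{\left(y \right)} = y^{3}$
$k - R{\left(-57 \right)} = 29947 - \left(-57\right)^{3} = 29947 - -185193 = 29947 + 185193 = 215140$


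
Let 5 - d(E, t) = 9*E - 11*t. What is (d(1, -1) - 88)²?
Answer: 10609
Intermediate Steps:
d(E, t) = 5 - 9*E + 11*t (d(E, t) = 5 - (9*E - 11*t) = 5 - (-11*t + 9*E) = 5 + (-9*E + 11*t) = 5 - 9*E + 11*t)
(d(1, -1) - 88)² = ((5 - 9*1 + 11*(-1)) - 88)² = ((5 - 9 - 11) - 88)² = (-15 - 88)² = (-103)² = 10609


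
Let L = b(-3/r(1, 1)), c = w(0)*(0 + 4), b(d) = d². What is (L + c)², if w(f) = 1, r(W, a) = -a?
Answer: 169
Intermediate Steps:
c = 4 (c = 1*(0 + 4) = 1*4 = 4)
L = 9 (L = (-3/((-1*1)))² = (-3/(-1))² = (-3*(-1))² = 3² = 9)
(L + c)² = (9 + 4)² = 13² = 169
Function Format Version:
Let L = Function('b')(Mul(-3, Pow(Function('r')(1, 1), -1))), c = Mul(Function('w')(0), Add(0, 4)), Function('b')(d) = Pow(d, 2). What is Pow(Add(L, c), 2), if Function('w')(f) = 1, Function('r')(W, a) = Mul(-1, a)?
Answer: 169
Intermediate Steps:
c = 4 (c = Mul(1, Add(0, 4)) = Mul(1, 4) = 4)
L = 9 (L = Pow(Mul(-3, Pow(Mul(-1, 1), -1)), 2) = Pow(Mul(-3, Pow(-1, -1)), 2) = Pow(Mul(-3, -1), 2) = Pow(3, 2) = 9)
Pow(Add(L, c), 2) = Pow(Add(9, 4), 2) = Pow(13, 2) = 169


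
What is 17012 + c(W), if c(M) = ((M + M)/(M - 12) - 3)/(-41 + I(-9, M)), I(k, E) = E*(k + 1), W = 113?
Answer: 231958631/13635 ≈ 17012.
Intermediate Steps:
I(k, E) = E*(1 + k)
c(M) = (-3 + 2*M/(-12 + M))/(-41 - 8*M) (c(M) = ((M + M)/(M - 12) - 3)/(-41 + M*(1 - 9)) = ((2*M)/(-12 + M) - 3)/(-41 + M*(-8)) = (2*M/(-12 + M) - 3)/(-41 - 8*M) = (-3 + 2*M/(-12 + M))/(-41 - 8*M))
17012 + c(W) = 17012 + (36 - 1*113)/(492 - 8*113² + 55*113) = 17012 + (36 - 113)/(492 - 8*12769 + 6215) = 17012 - 77/(492 - 102152 + 6215) = 17012 - 77/(-95445) = 17012 - 1/95445*(-77) = 17012 + 11/13635 = 231958631/13635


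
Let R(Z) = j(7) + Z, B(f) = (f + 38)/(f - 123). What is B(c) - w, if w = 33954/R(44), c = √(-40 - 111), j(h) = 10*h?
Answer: -86555457/290320 - 161*I*√151/15280 ≈ -298.14 - 0.12948*I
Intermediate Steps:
c = I*√151 (c = √(-151) = I*√151 ≈ 12.288*I)
B(f) = (38 + f)/(-123 + f)
R(Z) = 70 + Z (R(Z) = 10*7 + Z = 70 + Z)
w = 5659/19 (w = 33954/(70 + 44) = 33954/114 = 33954*(1/114) = 5659/19 ≈ 297.84)
B(c) - w = (38 + I*√151)/(-123 + I*√151) - 1*5659/19 = (38 + I*√151)/(-123 + I*√151) - 5659/19 = -5659/19 + (38 + I*√151)/(-123 + I*√151)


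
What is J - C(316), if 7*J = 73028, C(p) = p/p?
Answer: 73021/7 ≈ 10432.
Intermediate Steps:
C(p) = 1
J = 73028/7 (J = (⅐)*73028 = 73028/7 ≈ 10433.)
J - C(316) = 73028/7 - 1*1 = 73028/7 - 1 = 73021/7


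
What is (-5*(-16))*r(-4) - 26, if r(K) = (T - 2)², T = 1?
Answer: 54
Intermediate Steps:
r(K) = 1 (r(K) = (1 - 2)² = (-1)² = 1)
(-5*(-16))*r(-4) - 26 = -5*(-16)*1 - 26 = 80*1 - 26 = 80 - 26 = 54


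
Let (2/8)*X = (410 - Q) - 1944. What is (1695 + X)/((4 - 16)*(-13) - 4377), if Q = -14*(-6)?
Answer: 4777/4221 ≈ 1.1317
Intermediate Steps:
Q = 84
X = -6472 (X = 4*((410 - 1*84) - 1944) = 4*((410 - 84) - 1944) = 4*(326 - 1944) = 4*(-1618) = -6472)
(1695 + X)/((4 - 16)*(-13) - 4377) = (1695 - 6472)/((4 - 16)*(-13) - 4377) = -4777/(-12*(-13) - 4377) = -4777/(156 - 4377) = -4777/(-4221) = -4777*(-1/4221) = 4777/4221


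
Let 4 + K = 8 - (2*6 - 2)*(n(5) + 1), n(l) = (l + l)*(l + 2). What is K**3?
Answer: -351895816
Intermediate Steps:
n(l) = 2*l*(2 + l) (n(l) = (2*l)*(2 + l) = 2*l*(2 + l))
K = -706 (K = -4 + (8 - (2*6 - 2)*(2*5*(2 + 5) + 1)) = -4 + (8 - (12 - 2)*(2*5*7 + 1)) = -4 + (8 - 10*(70 + 1)) = -4 + (8 - 10*71) = -4 + (8 - 1*710) = -4 + (8 - 710) = -4 - 702 = -706)
K**3 = (-706)**3 = -351895816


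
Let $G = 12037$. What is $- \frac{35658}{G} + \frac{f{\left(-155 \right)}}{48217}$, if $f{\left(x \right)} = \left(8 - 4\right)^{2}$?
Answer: $- \frac{1719129194}{580388029} \approx -2.962$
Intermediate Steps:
$f{\left(x \right)} = 16$ ($f{\left(x \right)} = 4^{2} = 16$)
$- \frac{35658}{G} + \frac{f{\left(-155 \right)}}{48217} = - \frac{35658}{12037} + \frac{16}{48217} = - \frac{1719129194}{580388029}$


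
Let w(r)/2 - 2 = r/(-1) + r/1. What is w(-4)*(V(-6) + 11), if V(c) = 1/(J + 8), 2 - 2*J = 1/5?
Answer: 3956/89 ≈ 44.449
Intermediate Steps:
w(r) = 4 (w(r) = 4 + 2*(r/(-1) + r/1) = 4 + 2*(r*(-1) + r*1) = 4 + 2*(-r + r) = 4 + 2*0 = 4 + 0 = 4)
J = 9/10 (J = 1 - ½/5 = 1 - ½*⅕ = 1 - ⅒ = 9/10 ≈ 0.90000)
V(c) = 10/89 (V(c) = 1/(9/10 + 8) = 1/(89/10) = 10/89)
w(-4)*(V(-6) + 11) = 4*(10/89 + 11) = 4*(989/89) = 3956/89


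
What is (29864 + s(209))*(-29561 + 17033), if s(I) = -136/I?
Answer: -78192760320/209 ≈ -3.7413e+8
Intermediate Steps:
(29864 + s(209))*(-29561 + 17033) = (29864 - 136/209)*(-29561 + 17033) = (29864 - 136*1/209)*(-12528) = (29864 - 136/209)*(-12528) = (6241440/209)*(-12528) = -78192760320/209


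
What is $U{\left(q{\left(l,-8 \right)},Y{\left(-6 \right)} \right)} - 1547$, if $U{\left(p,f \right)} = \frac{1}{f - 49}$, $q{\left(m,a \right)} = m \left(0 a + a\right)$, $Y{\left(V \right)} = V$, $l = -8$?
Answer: $- \frac{85086}{55} \approx -1547.0$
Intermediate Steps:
$q{\left(m,a \right)} = a m$ ($q{\left(m,a \right)} = m \left(0 + a\right) = m a = a m$)
$U{\left(p,f \right)} = \frac{1}{-49 + f}$
$U{\left(q{\left(l,-8 \right)},Y{\left(-6 \right)} \right)} - 1547 = \frac{1}{-49 - 6} - 1547 = \frac{1}{-55} - 1547 = - \frac{1}{55} - 1547 = - \frac{85086}{55}$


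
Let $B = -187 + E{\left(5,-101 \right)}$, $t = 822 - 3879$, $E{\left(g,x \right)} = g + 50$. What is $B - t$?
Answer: $2925$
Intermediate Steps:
$E{\left(g,x \right)} = 50 + g$
$t = -3057$ ($t = 822 - 3879 = -3057$)
$B = -132$ ($B = -187 + \left(50 + 5\right) = -187 + 55 = -132$)
$B - t = -132 - -3057 = -132 + 3057 = 2925$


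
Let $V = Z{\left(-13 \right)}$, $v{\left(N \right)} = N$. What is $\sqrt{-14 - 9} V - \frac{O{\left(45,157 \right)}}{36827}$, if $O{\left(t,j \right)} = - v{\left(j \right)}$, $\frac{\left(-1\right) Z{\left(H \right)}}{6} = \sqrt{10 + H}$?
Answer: $\frac{157}{36827} + 6 \sqrt{69} \approx 49.844$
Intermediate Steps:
$Z{\left(H \right)} = - 6 \sqrt{10 + H}$
$O{\left(t,j \right)} = - j$
$V = - 6 i \sqrt{3}$ ($V = - 6 \sqrt{10 - 13} = - 6 \sqrt{-3} = - 6 i \sqrt{3} \approx - 10.392 i$)
$\sqrt{-14 - 9} V - \frac{O{\left(45,157 \right)}}{36827} = \sqrt{-14 - 9} \left(- 6 i \sqrt{3}\right) - \frac{\left(-1\right) 157}{36827} = \sqrt{-23} \left(- 6 i \sqrt{3}\right) - \left(-157\right) \frac{1}{36827} = i \sqrt{23} \left(- 6 i \sqrt{3}\right) - - \frac{157}{36827} = 6 \sqrt{69} + \frac{157}{36827} = \frac{157}{36827} + 6 \sqrt{69}$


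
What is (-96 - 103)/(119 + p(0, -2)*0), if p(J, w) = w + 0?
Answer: -199/119 ≈ -1.6723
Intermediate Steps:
p(J, w) = w
(-96 - 103)/(119 + p(0, -2)*0) = (-96 - 103)/(119 - 2*0) = -199/(119 + 0) = -199/119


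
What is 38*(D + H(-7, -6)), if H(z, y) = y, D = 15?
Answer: 342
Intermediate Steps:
38*(D + H(-7, -6)) = 38*(15 - 6) = 38*9 = 342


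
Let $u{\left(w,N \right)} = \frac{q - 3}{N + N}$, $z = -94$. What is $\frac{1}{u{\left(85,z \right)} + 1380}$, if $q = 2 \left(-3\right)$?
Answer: $\frac{188}{259449} \approx 0.00072461$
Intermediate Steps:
$q = -6$
$u{\left(w,N \right)} = - \frac{9}{2 N}$ ($u{\left(w,N \right)} = \frac{-6 - 3}{N + N} = - \frac{9}{2 N}$)
$\frac{1}{u{\left(85,z \right)} + 1380} = \frac{1}{- \frac{9}{2 \left(-94\right)} + 1380} = \frac{1}{\left(- \frac{9}{2}\right) \left(- \frac{1}{94}\right) + 1380} = \frac{1}{\frac{9}{188} + 1380} = \frac{1}{\frac{259449}{188}} = \frac{188}{259449}$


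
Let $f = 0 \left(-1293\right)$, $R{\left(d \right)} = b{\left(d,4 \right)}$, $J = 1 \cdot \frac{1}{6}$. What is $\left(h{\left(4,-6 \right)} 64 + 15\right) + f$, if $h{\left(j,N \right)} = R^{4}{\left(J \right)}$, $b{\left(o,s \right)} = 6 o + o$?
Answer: $\frac{10819}{81} \approx 133.57$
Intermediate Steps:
$J = \frac{1}{6}$ ($J = 1 \cdot \frac{1}{6} = \frac{1}{6} \approx 0.16667$)
$b{\left(o,s \right)} = 7 o$
$R{\left(d \right)} = 7 d$
$h{\left(j,N \right)} = \frac{2401}{1296}$ ($h{\left(j,N \right)} = \left(7 \cdot \frac{1}{6}\right)^{4} = \left(\frac{7}{6}\right)^{4} = \frac{2401}{1296}$)
$f = 0$
$\left(h{\left(4,-6 \right)} 64 + 15\right) + f = \left(\frac{2401}{1296} \cdot 64 + 15\right) + 0 = \left(\frac{9604}{81} + 15\right) + 0 = \frac{10819}{81} + 0 = \frac{10819}{81}$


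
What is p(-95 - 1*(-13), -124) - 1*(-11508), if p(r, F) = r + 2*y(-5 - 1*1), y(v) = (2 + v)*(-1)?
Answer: 11434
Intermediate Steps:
y(v) = -2 - v
p(r, F) = 8 + r (p(r, F) = r + 2*(-2 - (-5 - 1*1)) = r + 2*(-2 - (-5 - 1)) = r + 2*(-2 - 1*(-6)) = r + 2*(-2 + 6) = r + 2*4 = r + 8 = 8 + r)
p(-95 - 1*(-13), -124) - 1*(-11508) = (8 + (-95 - 1*(-13))) - 1*(-11508) = (8 + (-95 + 13)) + 11508 = (8 - 82) + 11508 = -74 + 11508 = 11434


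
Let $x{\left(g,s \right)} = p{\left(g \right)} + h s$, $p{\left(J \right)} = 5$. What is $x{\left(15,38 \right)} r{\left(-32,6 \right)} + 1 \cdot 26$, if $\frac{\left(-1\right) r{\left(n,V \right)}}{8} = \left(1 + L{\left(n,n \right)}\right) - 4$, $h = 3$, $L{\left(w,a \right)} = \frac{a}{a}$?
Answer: $1930$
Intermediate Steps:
$L{\left(w,a \right)} = 1$
$r{\left(n,V \right)} = 16$ ($r{\left(n,V \right)} = - 8 \left(\left(1 + 1\right) - 4\right) = - 8 \left(2 - 4\right) = \left(-8\right) \left(-2\right) = 16$)
$x{\left(g,s \right)} = 5 + 3 s$
$x{\left(15,38 \right)} r{\left(-32,6 \right)} + 1 \cdot 26 = \left(5 + 3 \cdot 38\right) 16 + 1 \cdot 26 = \left(5 + 114\right) 16 + 26 = 119 \cdot 16 + 26 = 1904 + 26 = 1930$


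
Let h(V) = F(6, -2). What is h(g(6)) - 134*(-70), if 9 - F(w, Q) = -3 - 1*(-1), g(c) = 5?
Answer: 9391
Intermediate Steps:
F(w, Q) = 11 (F(w, Q) = 9 - (-3 - 1*(-1)) = 9 - (-3 + 1) = 9 - 1*(-2) = 9 + 2 = 11)
h(V) = 11
h(g(6)) - 134*(-70) = 11 - 134*(-70) = 11 + 9380 = 9391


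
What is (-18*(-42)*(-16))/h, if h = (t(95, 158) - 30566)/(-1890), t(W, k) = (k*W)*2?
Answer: -544320/13 ≈ -41871.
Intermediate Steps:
t(W, k) = 2*W*k (t(W, k) = (W*k)*2 = 2*W*k)
h = 13/45 (h = (2*95*158 - 30566)/(-1890) = (30020 - 30566)*(-1/1890) = -546*(-1/1890) = 13/45 ≈ 0.28889)
(-18*(-42)*(-16))/h = (-18*(-42)*(-16))/(13/45) = (756*(-16))*(45/13) = -12096*45/13 = -544320/13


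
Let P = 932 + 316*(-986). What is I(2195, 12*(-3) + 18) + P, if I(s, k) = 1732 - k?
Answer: -308894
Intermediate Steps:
P = -310644 (P = 932 - 311576 = -310644)
I(2195, 12*(-3) + 18) + P = (1732 - (12*(-3) + 18)) - 310644 = (1732 - (-36 + 18)) - 310644 = (1732 - 1*(-18)) - 310644 = (1732 + 18) - 310644 = 1750 - 310644 = -308894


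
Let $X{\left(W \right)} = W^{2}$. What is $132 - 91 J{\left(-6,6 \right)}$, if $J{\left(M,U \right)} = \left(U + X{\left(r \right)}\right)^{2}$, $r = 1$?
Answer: $-4327$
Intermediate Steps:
$J{\left(M,U \right)} = \left(1 + U\right)^{2}$ ($J{\left(M,U \right)} = \left(U + 1^{2}\right)^{2} = \left(U + 1\right)^{2} = \left(1 + U\right)^{2}$)
$132 - 91 J{\left(-6,6 \right)} = 132 - 91 \left(1 + 6\right)^{2} = 132 - 91 \cdot 7^{2} = 132 - 4459 = -4327$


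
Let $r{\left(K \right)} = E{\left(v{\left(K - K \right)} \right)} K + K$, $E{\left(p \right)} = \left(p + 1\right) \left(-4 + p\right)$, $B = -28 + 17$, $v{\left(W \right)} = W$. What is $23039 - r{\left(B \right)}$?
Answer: $23006$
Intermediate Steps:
$B = -11$
$E{\left(p \right)} = \left(1 + p\right) \left(-4 + p\right)$
$r{\left(K \right)} = - 3 K$ ($r{\left(K \right)} = \left(-4 + \left(K - K\right)^{2} - 3 \left(K - K\right)\right) K + K = \left(-4 + 0^{2} - 0\right) K + K = \left(-4 + 0 + 0\right) K + K = - 4 K + K = - 3 K$)
$23039 - r{\left(B \right)} = 23039 - \left(-3\right) \left(-11\right) = 23039 - 33 = 23006$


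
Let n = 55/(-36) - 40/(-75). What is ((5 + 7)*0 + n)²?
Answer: 32041/32400 ≈ 0.98892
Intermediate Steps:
n = -179/180 (n = 55*(-1/36) - 40*(-1/75) = -55/36 + 8/15 = -179/180 ≈ -0.99444)
((5 + 7)*0 + n)² = ((5 + 7)*0 - 179/180)² = (12*0 - 179/180)² = (0 - 179/180)² = (-179/180)² = 32041/32400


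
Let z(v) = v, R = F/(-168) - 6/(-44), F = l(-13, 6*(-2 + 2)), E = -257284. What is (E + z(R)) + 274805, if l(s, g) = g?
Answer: 385465/22 ≈ 17521.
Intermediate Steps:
F = 0 (F = 6*(-2 + 2) = 6*0 = 0)
R = 3/22 (R = 0/(-168) - 6/(-44) = 0*(-1/168) - 6*(-1/44) = 0 + 3/22 = 3/22 ≈ 0.13636)
(E + z(R)) + 274805 = (-257284 + 3/22) + 274805 = -5660245/22 + 274805 = 385465/22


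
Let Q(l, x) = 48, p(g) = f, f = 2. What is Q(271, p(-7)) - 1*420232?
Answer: -420184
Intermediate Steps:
p(g) = 2
Q(271, p(-7)) - 1*420232 = 48 - 1*420232 = 48 - 420232 = -420184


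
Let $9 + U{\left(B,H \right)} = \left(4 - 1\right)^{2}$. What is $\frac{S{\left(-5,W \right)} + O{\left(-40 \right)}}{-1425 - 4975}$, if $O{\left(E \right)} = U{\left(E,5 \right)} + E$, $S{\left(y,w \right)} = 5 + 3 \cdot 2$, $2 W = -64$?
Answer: $\frac{29}{6400} \approx 0.0045312$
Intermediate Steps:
$W = -32$ ($W = \frac{1}{2} \left(-64\right) = -32$)
$S{\left(y,w \right)} = 11$ ($S{\left(y,w \right)} = 5 + 6 = 11$)
$U{\left(B,H \right)} = 0$ ($U{\left(B,H \right)} = -9 + \left(4 - 1\right)^{2} = -9 + 3^{2} = -9 + 9 = 0$)
$O{\left(E \right)} = E$ ($O{\left(E \right)} = 0 + E = E$)
$\frac{S{\left(-5,W \right)} + O{\left(-40 \right)}}{-1425 - 4975} = \frac{11 - 40}{-1425 - 4975} = - \frac{29}{-6400} = \left(-29\right) \left(- \frac{1}{6400}\right) = \frac{29}{6400}$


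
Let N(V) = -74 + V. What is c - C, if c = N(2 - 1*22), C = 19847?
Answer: -19941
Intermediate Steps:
c = -94 (c = -74 + (2 - 1*22) = -74 + (2 - 22) = -74 - 20 = -94)
c - C = -94 - 1*19847 = -94 - 19847 = -19941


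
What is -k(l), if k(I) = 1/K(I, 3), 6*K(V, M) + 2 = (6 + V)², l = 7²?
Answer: -6/3023 ≈ -0.0019848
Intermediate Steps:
l = 49
K(V, M) = -⅓ + (6 + V)²/6
k(I) = 1/(-⅓ + (6 + I)²/6)
-k(l) = -6/(-2 + (6 + 49)²) = -6/(-2 + 55²) = -6/(-2 + 3025) = -6/3023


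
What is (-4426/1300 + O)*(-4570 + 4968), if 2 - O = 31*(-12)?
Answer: 47936513/325 ≈ 1.4750e+5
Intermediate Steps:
O = 374 (O = 2 - 31*(-12) = 2 - 1*(-372) = 2 + 372 = 374)
(-4426/1300 + O)*(-4570 + 4968) = (-4426/1300 + 374)*(-4570 + 4968) = (-4426*1/1300 + 374)*398 = (-2213/650 + 374)*398 = (240887/650)*398 = 47936513/325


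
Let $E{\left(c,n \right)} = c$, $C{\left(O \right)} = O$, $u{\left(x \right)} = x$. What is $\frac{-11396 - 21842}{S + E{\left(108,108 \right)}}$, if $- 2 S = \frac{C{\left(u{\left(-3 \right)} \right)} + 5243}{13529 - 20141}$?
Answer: $- \frac{54942414}{179179} \approx -306.63$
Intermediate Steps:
$S = \frac{655}{1653}$ ($S = - \frac{\left(-3 + 5243\right) \frac{1}{13529 - 20141}}{2} = - \frac{5240 \frac{1}{-6612}}{2} = - \frac{5240 \left(- \frac{1}{6612}\right)}{2} = \left(- \frac{1}{2}\right) \left(- \frac{1310}{1653}\right) = \frac{655}{1653} \approx 0.39625$)
$\frac{-11396 - 21842}{S + E{\left(108,108 \right)}} = \frac{-11396 - 21842}{\frac{655}{1653} + 108} = - \frac{33238}{\frac{179179}{1653}} = \left(-33238\right) \frac{1653}{179179} = - \frac{54942414}{179179}$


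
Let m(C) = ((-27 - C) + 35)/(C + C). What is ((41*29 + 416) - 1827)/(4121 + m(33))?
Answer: -14652/271961 ≈ -0.053875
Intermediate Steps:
m(C) = (8 - C)/(2*C) (m(C) = (8 - C)/((2*C)) = (8 - C)*(1/(2*C)) = (8 - C)/(2*C))
((41*29 + 416) - 1827)/(4121 + m(33)) = ((41*29 + 416) - 1827)/(4121 + (1/2)*(8 - 1*33)/33) = ((1189 + 416) - 1827)/(4121 + (1/2)*(1/33)*(8 - 33)) = (1605 - 1827)/(4121 + (1/2)*(1/33)*(-25)) = -222/(4121 - 25/66) = -222/271961/66 = -222*66/271961 = -14652/271961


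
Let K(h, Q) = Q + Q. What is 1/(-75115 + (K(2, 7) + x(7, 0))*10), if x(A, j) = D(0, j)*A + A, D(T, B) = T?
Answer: -1/74905 ≈ -1.3350e-5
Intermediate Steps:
K(h, Q) = 2*Q
x(A, j) = A (x(A, j) = 0*A + A = 0 + A = A)
1/(-75115 + (K(2, 7) + x(7, 0))*10) = 1/(-75115 + (2*7 + 7)*10) = 1/(-75115 + (14 + 7)*10) = 1/(-75115 + 21*10) = 1/(-75115 + 210) = 1/(-74905) = -1/74905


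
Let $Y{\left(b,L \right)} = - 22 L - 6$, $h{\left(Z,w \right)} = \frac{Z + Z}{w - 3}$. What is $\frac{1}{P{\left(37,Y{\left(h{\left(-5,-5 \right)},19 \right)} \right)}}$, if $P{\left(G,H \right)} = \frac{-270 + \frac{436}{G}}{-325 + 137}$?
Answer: $\frac{3478}{4777} \approx 0.72807$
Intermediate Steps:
$h{\left(Z,w \right)} = \frac{2 Z}{-3 + w}$
$Y{\left(b,L \right)} = -6 - 22 L$
$P{\left(G,H \right)} = \frac{135}{94} - \frac{109}{47 G}$ ($P{\left(G,H \right)} = \frac{-270 + \frac{436}{G}}{-188} = \left(-270 + \frac{436}{G}\right) \left(- \frac{1}{188}\right) = \frac{135}{94} - \frac{109}{47 G}$)
$\frac{1}{P{\left(37,Y{\left(h{\left(-5,-5 \right)},19 \right)} \right)}} = \frac{1}{\frac{1}{94} \cdot \frac{1}{37} \left(-218 + 135 \cdot 37\right)} = \frac{1}{\frac{1}{94} \cdot \frac{1}{37} \left(-218 + 4995\right)} = \frac{1}{\frac{1}{94} \cdot \frac{1}{37} \cdot 4777} = \frac{1}{\frac{4777}{3478}} = \frac{3478}{4777}$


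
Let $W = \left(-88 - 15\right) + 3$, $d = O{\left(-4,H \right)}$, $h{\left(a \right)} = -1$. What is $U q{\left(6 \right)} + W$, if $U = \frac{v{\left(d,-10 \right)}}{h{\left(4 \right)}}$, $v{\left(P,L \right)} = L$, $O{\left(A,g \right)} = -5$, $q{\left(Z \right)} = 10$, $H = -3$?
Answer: $0$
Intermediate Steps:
$d = -5$
$W = -100$ ($W = -103 + 3 = -100$)
$U = 10$ ($U = - \frac{10}{-1} = \left(-10\right) \left(-1\right) = 10$)
$U q{\left(6 \right)} + W = 10 \cdot 10 - 100 = 100 - 100 = 0$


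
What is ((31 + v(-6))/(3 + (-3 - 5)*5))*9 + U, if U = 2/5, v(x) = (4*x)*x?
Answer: -7801/185 ≈ -42.168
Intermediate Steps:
v(x) = 4*x²
U = ⅖ (U = 2*(⅕) = ⅖ ≈ 0.40000)
((31 + v(-6))/(3 + (-3 - 5)*5))*9 + U = ((31 + 4*(-6)²)/(3 + (-3 - 5)*5))*9 + ⅖ = ((31 + 4*36)/(3 - 8*5))*9 + ⅖ = ((31 + 144)/(3 - 40))*9 + ⅖ = (175/(-37))*9 + ⅖ = (175*(-1/37))*9 + ⅖ = -175/37*9 + ⅖ = -1575/37 + ⅖ = -7801/185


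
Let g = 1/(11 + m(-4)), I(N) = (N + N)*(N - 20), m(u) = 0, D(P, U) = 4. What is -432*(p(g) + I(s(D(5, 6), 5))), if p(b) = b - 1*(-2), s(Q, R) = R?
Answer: 702864/11 ≈ 63897.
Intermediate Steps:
I(N) = 2*N*(-20 + N) (I(N) = (2*N)*(-20 + N) = 2*N*(-20 + N))
g = 1/11 (g = 1/(11 + 0) = 1/11 ≈ 0.090909)
p(b) = 2 + b (p(b) = b + 2 = 2 + b)
-432*(p(g) + I(s(D(5, 6), 5))) = -432*((2 + 1/11) + 2*5*(-20 + 5)) = -432*(23/11 + 2*5*(-15)) = -432*(23/11 - 150) = -432*(-1627/11) = 702864/11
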